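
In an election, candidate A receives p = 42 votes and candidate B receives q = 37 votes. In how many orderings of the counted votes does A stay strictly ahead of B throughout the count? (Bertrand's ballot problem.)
Strict-lead orderings = 2927962836538397607950

Total orderings of the 79 votes with 42 for A: C(79, 42) = 46261812817306682205610. By the Bertrand ballot formula (Cycle Lemma / reflection principle), the number of orderings in which A is strictly ahead of B throughout is (p − q)/(p + q) · C(p + q, p) = (42 − 37)/(42 + 37) · 46261812817306682205610 = 2927962836538397607950.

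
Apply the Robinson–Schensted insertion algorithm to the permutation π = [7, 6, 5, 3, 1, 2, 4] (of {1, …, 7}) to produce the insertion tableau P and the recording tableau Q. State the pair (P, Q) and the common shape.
P = [1, 2, 4] / [3] / [5] / [6] / [7];  Q = [1, 6, 7] / [2] / [3] / [4] / [5];  common shape = (3, 1, 1, 1, 1)

Row-insert the values π_1, π_2, … into P one at a time, bumping the leftmost entry strictly greater than the inserted value down to the next row. The recording tableau Q records, in position (i, j), the step at which that cell was added to P.
  Insert 7 (step 1): P = [7];  Q = [1]
  Insert 6 (step 2): P = [6] / [7];  Q = [1] / [2]
  Insert 5 (step 3): P = [5] / [6] / [7];  Q = [1] / [2] / [3]
  Insert 3 (step 4): P = [3] / [5] / [6] / [7];  Q = [1] / [2] / [3] / [4]
  Insert 1 (step 5): P = [1] / [3] / [5] / [6] / [7];  Q = [1] / [2] / [3] / [4] / [5]
  Insert 2 (step 6): P = [1, 2] / [3] / [5] / [6] / [7];  Q = [1, 6] / [2] / [3] / [4] / [5]
  Insert 4 (step 7): P = [1, 2, 4] / [3] / [5] / [6] / [7];  Q = [1, 6, 7] / [2] / [3] / [4] / [5]
Final shape: (3, 1, 1, 1, 1).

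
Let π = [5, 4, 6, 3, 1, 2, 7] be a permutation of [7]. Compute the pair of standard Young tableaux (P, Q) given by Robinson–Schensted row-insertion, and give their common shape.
P = [1, 2, 7] / [3, 6] / [4] / [5];  Q = [1, 3, 7] / [2, 6] / [4] / [5];  common shape = (3, 2, 1, 1)

Row-insert the values π_1, π_2, … into P one at a time, bumping the leftmost entry strictly greater than the inserted value down to the next row. The recording tableau Q records, in position (i, j), the step at which that cell was added to P.
  Insert 5 (step 1): P = [5];  Q = [1]
  Insert 4 (step 2): P = [4] / [5];  Q = [1] / [2]
  Insert 6 (step 3): P = [4, 6] / [5];  Q = [1, 3] / [2]
  Insert 3 (step 4): P = [3, 6] / [4] / [5];  Q = [1, 3] / [2] / [4]
  Insert 1 (step 5): P = [1, 6] / [3] / [4] / [5];  Q = [1, 3] / [2] / [4] / [5]
  Insert 2 (step 6): P = [1, 2] / [3, 6] / [4] / [5];  Q = [1, 3] / [2, 6] / [4] / [5]
  Insert 7 (step 7): P = [1, 2, 7] / [3, 6] / [4] / [5];  Q = [1, 3, 7] / [2, 6] / [4] / [5]
Final shape: (3, 2, 1, 1).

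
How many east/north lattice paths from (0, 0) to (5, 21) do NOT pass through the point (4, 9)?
Number of paths = 56485

Total paths from (0, 0) to (5, 21): C(26, 5) = 65780. Paths through (4, 9): (paths (0, 0) → (4, 9)) × (paths (4, 9) → (5, 21)) = C(13, 4) · C(13, 1) = 715 · 13 = 9295. Avoidance count = 65780 − 9295 = 56485.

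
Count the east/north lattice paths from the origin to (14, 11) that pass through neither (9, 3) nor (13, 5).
Number of paths = 4137384

Inclusion–exclusion. Total paths: C(25, 14) = 4457400. Through P₁: C(12, 9)·C(13, 5) = 283140. Through P₂: C(18, 13)·C(7, 1) = 59976. Since P₁ is strictly southwest of P₂, a monotone path through both must visit P₁ then P₂; paths through both = C(12, 9)·C(6, 4)·C(7, 1) = 23100. Avoid both = 4457400 − 283140 − 59976 + 23100 = 4137384.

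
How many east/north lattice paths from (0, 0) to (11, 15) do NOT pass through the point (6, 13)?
Number of paths = 7156388

Total paths from (0, 0) to (11, 15): C(26, 11) = 7726160. Paths through (6, 13): (paths (0, 0) → (6, 13)) × (paths (6, 13) → (11, 15)) = C(19, 6) · C(7, 5) = 27132 · 21 = 569772. Avoidance count = 7726160 − 569772 = 7156388.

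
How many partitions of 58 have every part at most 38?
p(58, parts ≤ 38) = 713133

Use the recurrence p(n, m) = p(n, m−1) + p(n−m, m): either the largest part is < m (count p(n, m−1)) or the largest part is exactly m (remove one copy of m, count p(n−m, m)). With p(0, ·) = 1 this gives p(58, parts ≤ 38) = 713133. (By conjugating Young diagrams, this also counts partitions of 58 into at most 38 parts.)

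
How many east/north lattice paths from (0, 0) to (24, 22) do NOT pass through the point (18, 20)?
Number of paths = 6950187096870

Total paths from (0, 0) to (24, 22): C(46, 24) = 7890371113950. Paths through (18, 20): (paths (0, 0) → (18, 20)) × (paths (18, 20) → (24, 22)) = C(38, 18) · C(8, 6) = 33578000610 · 28 = 940184017080. Avoidance count = 7890371113950 − 940184017080 = 6950187096870.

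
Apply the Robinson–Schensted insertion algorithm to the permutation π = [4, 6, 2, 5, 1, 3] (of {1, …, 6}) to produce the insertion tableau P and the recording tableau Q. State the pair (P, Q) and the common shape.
P = [1, 3] / [2, 5] / [4, 6];  Q = [1, 2] / [3, 4] / [5, 6];  common shape = (2, 2, 2)

Row-insert the values π_1, π_2, … into P one at a time, bumping the leftmost entry strictly greater than the inserted value down to the next row. The recording tableau Q records, in position (i, j), the step at which that cell was added to P.
  Insert 4 (step 1): P = [4];  Q = [1]
  Insert 6 (step 2): P = [4, 6];  Q = [1, 2]
  Insert 2 (step 3): P = [2, 6] / [4];  Q = [1, 2] / [3]
  Insert 5 (step 4): P = [2, 5] / [4, 6];  Q = [1, 2] / [3, 4]
  Insert 1 (step 5): P = [1, 5] / [2, 6] / [4];  Q = [1, 2] / [3, 4] / [5]
  Insert 3 (step 6): P = [1, 3] / [2, 5] / [4, 6];  Q = [1, 2] / [3, 4] / [5, 6]
Final shape: (2, 2, 2).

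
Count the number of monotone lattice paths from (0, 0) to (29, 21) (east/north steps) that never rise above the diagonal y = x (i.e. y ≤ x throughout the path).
Number of paths = 20198233818840

By the reflection principle (André's argument), the number of monotone paths to (29, 21) with n ≤ m that never go above y = x is C(50, 29) − C(50, 30) = 67327446062800 − 47129212243960 = 20198233818840.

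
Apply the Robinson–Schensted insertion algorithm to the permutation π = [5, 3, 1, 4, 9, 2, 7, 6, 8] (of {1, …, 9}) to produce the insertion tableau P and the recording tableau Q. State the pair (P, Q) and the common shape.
P = [1, 2, 6, 8] / [3, 4, 7] / [5, 9];  Q = [1, 4, 5, 9] / [2, 6, 7] / [3, 8];  common shape = (4, 3, 2)

Row-insert the values π_1, π_2, … into P one at a time, bumping the leftmost entry strictly greater than the inserted value down to the next row. The recording tableau Q records, in position (i, j), the step at which that cell was added to P.
  Insert 5 (step 1): P = [5];  Q = [1]
  Insert 3 (step 2): P = [3] / [5];  Q = [1] / [2]
  Insert 1 (step 3): P = [1] / [3] / [5];  Q = [1] / [2] / [3]
  Insert 4 (step 4): P = [1, 4] / [3] / [5];  Q = [1, 4] / [2] / [3]
  Insert 9 (step 5): P = [1, 4, 9] / [3] / [5];  Q = [1, 4, 5] / [2] / [3]
  Insert 2 (step 6): P = [1, 2, 9] / [3, 4] / [5];  Q = [1, 4, 5] / [2, 6] / [3]
  Insert 7 (step 7): P = [1, 2, 7] / [3, 4, 9] / [5];  Q = [1, 4, 5] / [2, 6, 7] / [3]
  Insert 6 (step 8): P = [1, 2, 6] / [3, 4, 7] / [5, 9];  Q = [1, 4, 5] / [2, 6, 7] / [3, 8]
  Insert 8 (step 9): P = [1, 2, 6, 8] / [3, 4, 7] / [5, 9];  Q = [1, 4, 5, 9] / [2, 6, 7] / [3, 8]
Final shape: (4, 3, 2).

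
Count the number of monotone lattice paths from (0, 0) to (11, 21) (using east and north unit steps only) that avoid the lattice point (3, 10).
Number of paths = 107408028

Total paths from (0, 0) to (11, 21): C(32, 11) = 129024480. Paths through (3, 10): (paths (0, 0) → (3, 10)) × (paths (3, 10) → (11, 21)) = C(13, 3) · C(19, 8) = 286 · 75582 = 21616452. Avoidance count = 129024480 − 21616452 = 107408028.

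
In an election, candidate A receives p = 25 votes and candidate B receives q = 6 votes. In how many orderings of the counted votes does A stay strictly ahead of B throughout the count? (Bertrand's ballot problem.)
Strict-lead orderings = 451269

Total orderings of the 31 votes with 25 for A: C(31, 25) = 736281. By the Bertrand ballot formula (Cycle Lemma / reflection principle), the number of orderings in which A is strictly ahead of B throughout is (p − q)/(p + q) · C(p + q, p) = (25 − 6)/(25 + 6) · 736281 = 451269.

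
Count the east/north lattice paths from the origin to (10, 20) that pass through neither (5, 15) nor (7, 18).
Number of paths = 22881407

Inclusion–exclusion. Total paths: C(30, 10) = 30045015. Through P₁: C(20, 5)·C(10, 5) = 3907008. Through P₂: C(25, 7)·C(5, 3) = 4807000. Since P₁ is strictly southwest of P₂, a monotone path through both must visit P₁ then P₂; paths through both = C(20, 5)·C(5, 2)·C(5, 3) = 1550400. Avoid both = 30045015 − 3907008 − 4807000 + 1550400 = 22881407.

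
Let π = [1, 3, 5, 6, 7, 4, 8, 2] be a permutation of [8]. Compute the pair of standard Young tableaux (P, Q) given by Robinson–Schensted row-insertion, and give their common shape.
P = [1, 2, 4, 6, 7, 8] / [3] / [5];  Q = [1, 2, 3, 4, 5, 7] / [6] / [8];  common shape = (6, 1, 1)

Row-insert the values π_1, π_2, … into P one at a time, bumping the leftmost entry strictly greater than the inserted value down to the next row. The recording tableau Q records, in position (i, j), the step at which that cell was added to P.
  Insert 1 (step 1): P = [1];  Q = [1]
  Insert 3 (step 2): P = [1, 3];  Q = [1, 2]
  Insert 5 (step 3): P = [1, 3, 5];  Q = [1, 2, 3]
  Insert 6 (step 4): P = [1, 3, 5, 6];  Q = [1, 2, 3, 4]
  Insert 7 (step 5): P = [1, 3, 5, 6, 7];  Q = [1, 2, 3, 4, 5]
  Insert 4 (step 6): P = [1, 3, 4, 6, 7] / [5];  Q = [1, 2, 3, 4, 5] / [6]
  Insert 8 (step 7): P = [1, 3, 4, 6, 7, 8] / [5];  Q = [1, 2, 3, 4, 5, 7] / [6]
  Insert 2 (step 8): P = [1, 2, 4, 6, 7, 8] / [3] / [5];  Q = [1, 2, 3, 4, 5, 7] / [6] / [8]
Final shape: (6, 1, 1).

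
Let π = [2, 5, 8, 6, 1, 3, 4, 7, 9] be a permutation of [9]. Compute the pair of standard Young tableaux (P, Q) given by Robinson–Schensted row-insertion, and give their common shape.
P = [1, 3, 4, 7, 9] / [2, 5, 6] / [8];  Q = [1, 2, 3, 8, 9] / [4, 6, 7] / [5];  common shape = (5, 3, 1)

Row-insert the values π_1, π_2, … into P one at a time, bumping the leftmost entry strictly greater than the inserted value down to the next row. The recording tableau Q records, in position (i, j), the step at which that cell was added to P.
  Insert 2 (step 1): P = [2];  Q = [1]
  Insert 5 (step 2): P = [2, 5];  Q = [1, 2]
  Insert 8 (step 3): P = [2, 5, 8];  Q = [1, 2, 3]
  Insert 6 (step 4): P = [2, 5, 6] / [8];  Q = [1, 2, 3] / [4]
  Insert 1 (step 5): P = [1, 5, 6] / [2] / [8];  Q = [1, 2, 3] / [4] / [5]
  Insert 3 (step 6): P = [1, 3, 6] / [2, 5] / [8];  Q = [1, 2, 3] / [4, 6] / [5]
  Insert 4 (step 7): P = [1, 3, 4] / [2, 5, 6] / [8];  Q = [1, 2, 3] / [4, 6, 7] / [5]
  Insert 7 (step 8): P = [1, 3, 4, 7] / [2, 5, 6] / [8];  Q = [1, 2, 3, 8] / [4, 6, 7] / [5]
  Insert 9 (step 9): P = [1, 3, 4, 7, 9] / [2, 5, 6] / [8];  Q = [1, 2, 3, 8, 9] / [4, 6, 7] / [5]
Final shape: (5, 3, 1).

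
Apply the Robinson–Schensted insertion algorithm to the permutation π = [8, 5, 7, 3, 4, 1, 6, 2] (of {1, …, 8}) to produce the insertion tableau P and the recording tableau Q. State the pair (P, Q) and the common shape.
P = [1, 2, 6] / [3, 4] / [5, 7] / [8];  Q = [1, 3, 7] / [2, 5] / [4, 8] / [6];  common shape = (3, 2, 2, 1)

Row-insert the values π_1, π_2, … into P one at a time, bumping the leftmost entry strictly greater than the inserted value down to the next row. The recording tableau Q records, in position (i, j), the step at which that cell was added to P.
  Insert 8 (step 1): P = [8];  Q = [1]
  Insert 5 (step 2): P = [5] / [8];  Q = [1] / [2]
  Insert 7 (step 3): P = [5, 7] / [8];  Q = [1, 3] / [2]
  Insert 3 (step 4): P = [3, 7] / [5] / [8];  Q = [1, 3] / [2] / [4]
  Insert 4 (step 5): P = [3, 4] / [5, 7] / [8];  Q = [1, 3] / [2, 5] / [4]
  Insert 1 (step 6): P = [1, 4] / [3, 7] / [5] / [8];  Q = [1, 3] / [2, 5] / [4] / [6]
  Insert 6 (step 7): P = [1, 4, 6] / [3, 7] / [5] / [8];  Q = [1, 3, 7] / [2, 5] / [4] / [6]
  Insert 2 (step 8): P = [1, 2, 6] / [3, 4] / [5, 7] / [8];  Q = [1, 3, 7] / [2, 5] / [4, 8] / [6]
Final shape: (3, 2, 2, 1).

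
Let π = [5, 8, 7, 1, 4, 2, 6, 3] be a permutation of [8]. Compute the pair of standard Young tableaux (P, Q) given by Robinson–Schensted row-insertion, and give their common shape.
P = [1, 2, 3] / [4, 6] / [5, 7] / [8];  Q = [1, 2, 7] / [3, 5] / [4, 8] / [6];  common shape = (3, 2, 2, 1)

Row-insert the values π_1, π_2, … into P one at a time, bumping the leftmost entry strictly greater than the inserted value down to the next row. The recording tableau Q records, in position (i, j), the step at which that cell was added to P.
  Insert 5 (step 1): P = [5];  Q = [1]
  Insert 8 (step 2): P = [5, 8];  Q = [1, 2]
  Insert 7 (step 3): P = [5, 7] / [8];  Q = [1, 2] / [3]
  Insert 1 (step 4): P = [1, 7] / [5] / [8];  Q = [1, 2] / [3] / [4]
  Insert 4 (step 5): P = [1, 4] / [5, 7] / [8];  Q = [1, 2] / [3, 5] / [4]
  Insert 2 (step 6): P = [1, 2] / [4, 7] / [5] / [8];  Q = [1, 2] / [3, 5] / [4] / [6]
  Insert 6 (step 7): P = [1, 2, 6] / [4, 7] / [5] / [8];  Q = [1, 2, 7] / [3, 5] / [4] / [6]
  Insert 3 (step 8): P = [1, 2, 3] / [4, 6] / [5, 7] / [8];  Q = [1, 2, 7] / [3, 5] / [4, 8] / [6]
Final shape: (3, 2, 2, 1).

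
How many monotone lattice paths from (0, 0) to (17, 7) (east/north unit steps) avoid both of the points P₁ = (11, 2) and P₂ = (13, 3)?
Number of paths = 287248

Inclusion–exclusion. Total paths: C(24, 17) = 346104. Through P₁: C(13, 11)·C(11, 6) = 36036. Through P₂: C(16, 13)·C(8, 4) = 39200. Since P₁ is strictly southwest of P₂, a monotone path through both must visit P₁ then P₂; paths through both = C(13, 11)·C(3, 2)·C(8, 4) = 16380. Avoid both = 346104 − 36036 − 39200 + 16380 = 287248.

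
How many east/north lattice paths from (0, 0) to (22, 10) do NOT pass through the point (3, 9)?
Number of paths = 64507840

Total paths from (0, 0) to (22, 10): C(32, 22) = 64512240. Paths through (3, 9): (paths (0, 0) → (3, 9)) × (paths (3, 9) → (22, 10)) = C(12, 3) · C(20, 19) = 220 · 20 = 4400. Avoidance count = 64512240 − 4400 = 64507840.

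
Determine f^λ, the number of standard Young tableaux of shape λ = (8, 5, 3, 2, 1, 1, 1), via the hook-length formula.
# SYT of shape (8, 5, 3, 2, 1, 1, 1) = 838053216

Hook-length formula: f^λ = n! / Π hook(c), product over all cells c of the Young diagram. For λ = (8, 5, 3, 2, 1, 1, 1), n = 21 boxes. Hook lengths by row (left-to-right, top-to-bottom): [14, 10, 8, 6, 5, 3, 2, 1]; [10, 6, 4, 2, 1]; [7, 3, 1]; [5, 1]; [3]; [2]; [1]. Product of hooks = 60963840000. So f^λ = 21! / 60963840000 = 51090942171709440000 / 60963840000 = 838053216.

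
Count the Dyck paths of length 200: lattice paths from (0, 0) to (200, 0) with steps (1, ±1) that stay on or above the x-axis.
C_100 = 896519947090131496687170070074100632420837521538745909320

These Dyck paths are counted by the Catalan number C_n = (1/(n + 1)) · C(2n, n). For n = 100: C_100 = (1/101) · C(200, 100) = 90548514656103281165404177077484163874504589675413336841320/101 = 896519947090131496687170070074100632420837521538745909320.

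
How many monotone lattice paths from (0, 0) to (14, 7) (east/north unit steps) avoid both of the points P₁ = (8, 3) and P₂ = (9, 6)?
Number of paths = 55560

Inclusion–exclusion. Total paths: C(21, 14) = 116280. Through P₁: C(11, 8)·C(10, 6) = 34650. Through P₂: C(15, 9)·C(6, 5) = 30030. Since P₁ is strictly southwest of P₂, a monotone path through both must visit P₁ then P₂; paths through both = C(11, 8)·C(4, 1)·C(6, 5) = 3960. Avoid both = 116280 − 34650 − 30030 + 3960 = 55560.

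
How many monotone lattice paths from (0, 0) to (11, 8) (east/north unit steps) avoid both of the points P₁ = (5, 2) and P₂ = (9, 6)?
Number of paths = 34968

Inclusion–exclusion. Total paths: C(19, 11) = 75582. Through P₁: C(7, 5)·C(12, 6) = 19404. Through P₂: C(15, 9)·C(4, 2) = 30030. Since P₁ is strictly southwest of P₂, a monotone path through both must visit P₁ then P₂; paths through both = C(7, 5)·C(8, 4)·C(4, 2) = 8820. Avoid both = 75582 − 19404 − 30030 + 8820 = 34968.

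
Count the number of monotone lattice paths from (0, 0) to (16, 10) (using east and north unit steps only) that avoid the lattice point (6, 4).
Number of paths = 3630055

Total paths from (0, 0) to (16, 10): C(26, 16) = 5311735. Paths through (6, 4): (paths (0, 0) → (6, 4)) × (paths (6, 4) → (16, 10)) = C(10, 6) · C(16, 10) = 210 · 8008 = 1681680. Avoidance count = 5311735 − 1681680 = 3630055.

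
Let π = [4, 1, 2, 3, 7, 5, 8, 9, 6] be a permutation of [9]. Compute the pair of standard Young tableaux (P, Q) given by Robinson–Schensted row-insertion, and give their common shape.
P = [1, 2, 3, 5, 6, 9] / [4, 7, 8];  Q = [1, 3, 4, 5, 7, 8] / [2, 6, 9];  common shape = (6, 3)

Row-insert the values π_1, π_2, … into P one at a time, bumping the leftmost entry strictly greater than the inserted value down to the next row. The recording tableau Q records, in position (i, j), the step at which that cell was added to P.
  Insert 4 (step 1): P = [4];  Q = [1]
  Insert 1 (step 2): P = [1] / [4];  Q = [1] / [2]
  Insert 2 (step 3): P = [1, 2] / [4];  Q = [1, 3] / [2]
  Insert 3 (step 4): P = [1, 2, 3] / [4];  Q = [1, 3, 4] / [2]
  Insert 7 (step 5): P = [1, 2, 3, 7] / [4];  Q = [1, 3, 4, 5] / [2]
  Insert 5 (step 6): P = [1, 2, 3, 5] / [4, 7];  Q = [1, 3, 4, 5] / [2, 6]
  Insert 8 (step 7): P = [1, 2, 3, 5, 8] / [4, 7];  Q = [1, 3, 4, 5, 7] / [2, 6]
  Insert 9 (step 8): P = [1, 2, 3, 5, 8, 9] / [4, 7];  Q = [1, 3, 4, 5, 7, 8] / [2, 6]
  Insert 6 (step 9): P = [1, 2, 3, 5, 6, 9] / [4, 7, 8];  Q = [1, 3, 4, 5, 7, 8] / [2, 6, 9]
Final shape: (6, 3).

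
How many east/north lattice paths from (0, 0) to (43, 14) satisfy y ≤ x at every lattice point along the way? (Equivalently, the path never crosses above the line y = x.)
Number of paths = 5246348656500

By the reflection principle (André's argument), the number of monotone paths to (43, 14) with n ≤ m that never go above y = x is C(57, 43) − C(57, 44) = 7694644696200 − 2448296039700 = 5246348656500.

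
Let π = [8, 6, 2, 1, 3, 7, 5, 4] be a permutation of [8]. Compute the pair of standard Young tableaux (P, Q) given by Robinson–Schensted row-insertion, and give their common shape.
P = [1, 3, 4] / [2, 5] / [6, 7] / [8];  Q = [1, 5, 6] / [2, 7] / [3, 8] / [4];  common shape = (3, 2, 2, 1)

Row-insert the values π_1, π_2, … into P one at a time, bumping the leftmost entry strictly greater than the inserted value down to the next row. The recording tableau Q records, in position (i, j), the step at which that cell was added to P.
  Insert 8 (step 1): P = [8];  Q = [1]
  Insert 6 (step 2): P = [6] / [8];  Q = [1] / [2]
  Insert 2 (step 3): P = [2] / [6] / [8];  Q = [1] / [2] / [3]
  Insert 1 (step 4): P = [1] / [2] / [6] / [8];  Q = [1] / [2] / [3] / [4]
  Insert 3 (step 5): P = [1, 3] / [2] / [6] / [8];  Q = [1, 5] / [2] / [3] / [4]
  Insert 7 (step 6): P = [1, 3, 7] / [2] / [6] / [8];  Q = [1, 5, 6] / [2] / [3] / [4]
  Insert 5 (step 7): P = [1, 3, 5] / [2, 7] / [6] / [8];  Q = [1, 5, 6] / [2, 7] / [3] / [4]
  Insert 4 (step 8): P = [1, 3, 4] / [2, 5] / [6, 7] / [8];  Q = [1, 5, 6] / [2, 7] / [3, 8] / [4]
Final shape: (3, 2, 2, 1).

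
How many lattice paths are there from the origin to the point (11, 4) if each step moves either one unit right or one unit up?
Number of paths = 1365

A monotone lattice path from (0, 0) to (11, 4) consists of 11 east steps and 4 north steps in some order, so it is determined by which 11 of the 15 steps are east. The count is C(15, 11) = 1365.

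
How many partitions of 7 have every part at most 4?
p(7, parts ≤ 4) = 11

Partitions of 7 with all parts ≤ 4: 4+3, 4+2+1, 4+1+1+1, 3+3+1, 3+2+2, 3+2+1+1, 3+1+1+1+1, 2+2+2+1, 2+2+1+1+1, 2+1+1+1+1+1, 1+1+1+1+1+1+1. Count = 11.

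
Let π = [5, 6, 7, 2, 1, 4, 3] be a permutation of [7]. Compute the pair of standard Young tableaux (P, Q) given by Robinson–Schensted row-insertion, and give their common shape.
P = [1, 3, 7] / [2, 4] / [5, 6];  Q = [1, 2, 3] / [4, 6] / [5, 7];  common shape = (3, 2, 2)

Row-insert the values π_1, π_2, … into P one at a time, bumping the leftmost entry strictly greater than the inserted value down to the next row. The recording tableau Q records, in position (i, j), the step at which that cell was added to P.
  Insert 5 (step 1): P = [5];  Q = [1]
  Insert 6 (step 2): P = [5, 6];  Q = [1, 2]
  Insert 7 (step 3): P = [5, 6, 7];  Q = [1, 2, 3]
  Insert 2 (step 4): P = [2, 6, 7] / [5];  Q = [1, 2, 3] / [4]
  Insert 1 (step 5): P = [1, 6, 7] / [2] / [5];  Q = [1, 2, 3] / [4] / [5]
  Insert 4 (step 6): P = [1, 4, 7] / [2, 6] / [5];  Q = [1, 2, 3] / [4, 6] / [5]
  Insert 3 (step 7): P = [1, 3, 7] / [2, 4] / [5, 6];  Q = [1, 2, 3] / [4, 6] / [5, 7]
Final shape: (3, 2, 2).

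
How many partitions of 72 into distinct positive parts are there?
q(72) = 36352

A partition into distinct parts is a strictly decreasing sequence summing to n. The recurrence d(n, m) = d(n, m−1) + d(n−m, m−1) (use part m at most once) with q(n) = d(n, n) gives q(72) = 36352. (Euler's theorem: # distinct-part partitions = # odd-part partitions.)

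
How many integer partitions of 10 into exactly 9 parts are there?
p(10, 9 parts) = 1

Partitions of n into exactly k parts ↔ partitions of n − k into at most k parts (subtract 1 from each part). For n = 10, k = 9, the partitions are: 2+1+1+1+1+1+1+1+1. Count = 1.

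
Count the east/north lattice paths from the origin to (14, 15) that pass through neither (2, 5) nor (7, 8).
Number of paths = 45930306

Inclusion–exclusion. Total paths: C(29, 14) = 77558760. Through P₁: C(7, 2)·C(22, 12) = 13579566. Through P₂: C(15, 7)·C(14, 7) = 22084920. Since P₁ is strictly southwest of P₂, a monotone path through both must visit P₁ then P₂; paths through both = C(7, 2)·C(8, 5)·C(14, 7) = 4036032. Avoid both = 77558760 − 13579566 − 22084920 + 4036032 = 45930306.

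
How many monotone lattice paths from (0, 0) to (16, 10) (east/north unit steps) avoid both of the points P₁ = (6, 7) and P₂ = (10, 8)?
Number of paths = 3835975

Inclusion–exclusion. Total paths: C(26, 16) = 5311735. Through P₁: C(13, 6)·C(13, 10) = 490776. Through P₂: C(18, 10)·C(8, 6) = 1225224. Since P₁ is strictly southwest of P₂, a monotone path through both must visit P₁ then P₂; paths through both = C(13, 6)·C(5, 4)·C(8, 6) = 240240. Avoid both = 5311735 − 490776 − 1225224 + 240240 = 3835975.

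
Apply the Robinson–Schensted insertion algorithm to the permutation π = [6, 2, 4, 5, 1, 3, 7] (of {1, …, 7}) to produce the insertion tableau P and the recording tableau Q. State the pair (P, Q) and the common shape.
P = [1, 3, 5, 7] / [2, 4] / [6];  Q = [1, 3, 4, 7] / [2, 6] / [5];  common shape = (4, 2, 1)

Row-insert the values π_1, π_2, … into P one at a time, bumping the leftmost entry strictly greater than the inserted value down to the next row. The recording tableau Q records, in position (i, j), the step at which that cell was added to P.
  Insert 6 (step 1): P = [6];  Q = [1]
  Insert 2 (step 2): P = [2] / [6];  Q = [1] / [2]
  Insert 4 (step 3): P = [2, 4] / [6];  Q = [1, 3] / [2]
  Insert 5 (step 4): P = [2, 4, 5] / [6];  Q = [1, 3, 4] / [2]
  Insert 1 (step 5): P = [1, 4, 5] / [2] / [6];  Q = [1, 3, 4] / [2] / [5]
  Insert 3 (step 6): P = [1, 3, 5] / [2, 4] / [6];  Q = [1, 3, 4] / [2, 6] / [5]
  Insert 7 (step 7): P = [1, 3, 5, 7] / [2, 4] / [6];  Q = [1, 3, 4, 7] / [2, 6] / [5]
Final shape: (4, 2, 1).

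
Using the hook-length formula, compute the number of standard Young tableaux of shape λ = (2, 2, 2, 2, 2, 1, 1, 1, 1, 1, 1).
# SYT of shape (2, 2, 2, 2, 2, 1, 1, 1, 1, 1, 1) = 2548

Hook-length formula: f^λ = n! / Π hook(c), product over all cells c of the Young diagram. For λ = (2, 2, 2, 2, 2, 1, 1, 1, 1, 1, 1), n = 16 boxes. Hook lengths by row (left-to-right, top-to-bottom): [12, 5]; [11, 4]; [10, 3]; [9, 2]; [8, 1]; [6]; [5]; [4]; [3]; [2]; [1]. Product of hooks = 8211456000. So f^λ = 16! / 8211456000 = 20922789888000 / 8211456000 = 2548.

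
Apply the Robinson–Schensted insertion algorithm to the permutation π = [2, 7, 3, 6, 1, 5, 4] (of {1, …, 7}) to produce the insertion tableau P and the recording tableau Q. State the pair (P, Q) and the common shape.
P = [1, 3, 4] / [2, 5] / [6] / [7];  Q = [1, 2, 4] / [3, 6] / [5] / [7];  common shape = (3, 2, 1, 1)

Row-insert the values π_1, π_2, … into P one at a time, bumping the leftmost entry strictly greater than the inserted value down to the next row. The recording tableau Q records, in position (i, j), the step at which that cell was added to P.
  Insert 2 (step 1): P = [2];  Q = [1]
  Insert 7 (step 2): P = [2, 7];  Q = [1, 2]
  Insert 3 (step 3): P = [2, 3] / [7];  Q = [1, 2] / [3]
  Insert 6 (step 4): P = [2, 3, 6] / [7];  Q = [1, 2, 4] / [3]
  Insert 1 (step 5): P = [1, 3, 6] / [2] / [7];  Q = [1, 2, 4] / [3] / [5]
  Insert 5 (step 6): P = [1, 3, 5] / [2, 6] / [7];  Q = [1, 2, 4] / [3, 6] / [5]
  Insert 4 (step 7): P = [1, 3, 4] / [2, 5] / [6] / [7];  Q = [1, 2, 4] / [3, 6] / [5] / [7]
Final shape: (3, 2, 1, 1).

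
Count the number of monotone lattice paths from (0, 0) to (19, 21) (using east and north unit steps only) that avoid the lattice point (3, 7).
Number of paths = 113831687400

Total paths from (0, 0) to (19, 21): C(40, 19) = 131282408400. Paths through (3, 7): (paths (0, 0) → (3, 7)) × (paths (3, 7) → (19, 21)) = C(10, 3) · C(30, 16) = 120 · 145422675 = 17450721000. Avoidance count = 131282408400 − 17450721000 = 113831687400.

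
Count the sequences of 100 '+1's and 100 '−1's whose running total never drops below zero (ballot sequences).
C_100 = 896519947090131496687170070074100632420837521538745909320

These ballot sequences are counted by the Catalan number C_n = (1/(n + 1)) · C(2n, n). For n = 100: C_100 = (1/101) · C(200, 100) = 90548514656103281165404177077484163874504589675413336841320/101 = 896519947090131496687170070074100632420837521538745909320.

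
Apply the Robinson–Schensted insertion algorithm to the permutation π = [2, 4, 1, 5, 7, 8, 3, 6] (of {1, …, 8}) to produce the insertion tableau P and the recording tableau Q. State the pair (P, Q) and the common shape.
P = [1, 3, 5, 6, 8] / [2, 4, 7];  Q = [1, 2, 4, 5, 6] / [3, 7, 8];  common shape = (5, 3)

Row-insert the values π_1, π_2, … into P one at a time, bumping the leftmost entry strictly greater than the inserted value down to the next row. The recording tableau Q records, in position (i, j), the step at which that cell was added to P.
  Insert 2 (step 1): P = [2];  Q = [1]
  Insert 4 (step 2): P = [2, 4];  Q = [1, 2]
  Insert 1 (step 3): P = [1, 4] / [2];  Q = [1, 2] / [3]
  Insert 5 (step 4): P = [1, 4, 5] / [2];  Q = [1, 2, 4] / [3]
  Insert 7 (step 5): P = [1, 4, 5, 7] / [2];  Q = [1, 2, 4, 5] / [3]
  Insert 8 (step 6): P = [1, 4, 5, 7, 8] / [2];  Q = [1, 2, 4, 5, 6] / [3]
  Insert 3 (step 7): P = [1, 3, 5, 7, 8] / [2, 4];  Q = [1, 2, 4, 5, 6] / [3, 7]
  Insert 6 (step 8): P = [1, 3, 5, 6, 8] / [2, 4, 7];  Q = [1, 2, 4, 5, 6] / [3, 7, 8]
Final shape: (5, 3).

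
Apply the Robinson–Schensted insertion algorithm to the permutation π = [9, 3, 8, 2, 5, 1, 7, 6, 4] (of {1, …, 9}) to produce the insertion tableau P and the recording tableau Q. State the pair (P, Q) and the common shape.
P = [1, 4, 6] / [2, 5] / [3, 7] / [8] / [9];  Q = [1, 3, 7] / [2, 5] / [4, 8] / [6] / [9];  common shape = (3, 2, 2, 1, 1)

Row-insert the values π_1, π_2, … into P one at a time, bumping the leftmost entry strictly greater than the inserted value down to the next row. The recording tableau Q records, in position (i, j), the step at which that cell was added to P.
  Insert 9 (step 1): P = [9];  Q = [1]
  Insert 3 (step 2): P = [3] / [9];  Q = [1] / [2]
  Insert 8 (step 3): P = [3, 8] / [9];  Q = [1, 3] / [2]
  Insert 2 (step 4): P = [2, 8] / [3] / [9];  Q = [1, 3] / [2] / [4]
  Insert 5 (step 5): P = [2, 5] / [3, 8] / [9];  Q = [1, 3] / [2, 5] / [4]
  Insert 1 (step 6): P = [1, 5] / [2, 8] / [3] / [9];  Q = [1, 3] / [2, 5] / [4] / [6]
  Insert 7 (step 7): P = [1, 5, 7] / [2, 8] / [3] / [9];  Q = [1, 3, 7] / [2, 5] / [4] / [6]
  Insert 6 (step 8): P = [1, 5, 6] / [2, 7] / [3, 8] / [9];  Q = [1, 3, 7] / [2, 5] / [4, 8] / [6]
  Insert 4 (step 9): P = [1, 4, 6] / [2, 5] / [3, 7] / [8] / [9];  Q = [1, 3, 7] / [2, 5] / [4, 8] / [6] / [9]
Final shape: (3, 2, 2, 1, 1).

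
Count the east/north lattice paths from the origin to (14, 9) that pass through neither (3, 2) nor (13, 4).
Number of paths = 488630

Inclusion–exclusion. Total paths: C(23, 14) = 817190. Through P₁: C(5, 3)·C(18, 11) = 318240. Through P₂: C(17, 13)·C(6, 1) = 14280. Since P₁ is strictly southwest of P₂, a monotone path through both must visit P₁ then P₂; paths through both = C(5, 3)·C(12, 10)·C(6, 1) = 3960. Avoid both = 817190 − 318240 − 14280 + 3960 = 488630.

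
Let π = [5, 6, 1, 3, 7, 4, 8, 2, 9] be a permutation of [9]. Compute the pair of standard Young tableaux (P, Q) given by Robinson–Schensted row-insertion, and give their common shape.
P = [1, 2, 4, 8, 9] / [3, 6, 7] / [5];  Q = [1, 2, 5, 7, 9] / [3, 4, 6] / [8];  common shape = (5, 3, 1)

Row-insert the values π_1, π_2, … into P one at a time, bumping the leftmost entry strictly greater than the inserted value down to the next row. The recording tableau Q records, in position (i, j), the step at which that cell was added to P.
  Insert 5 (step 1): P = [5];  Q = [1]
  Insert 6 (step 2): P = [5, 6];  Q = [1, 2]
  Insert 1 (step 3): P = [1, 6] / [5];  Q = [1, 2] / [3]
  Insert 3 (step 4): P = [1, 3] / [5, 6];  Q = [1, 2] / [3, 4]
  Insert 7 (step 5): P = [1, 3, 7] / [5, 6];  Q = [1, 2, 5] / [3, 4]
  Insert 4 (step 6): P = [1, 3, 4] / [5, 6, 7];  Q = [1, 2, 5] / [3, 4, 6]
  Insert 8 (step 7): P = [1, 3, 4, 8] / [5, 6, 7];  Q = [1, 2, 5, 7] / [3, 4, 6]
  Insert 2 (step 8): P = [1, 2, 4, 8] / [3, 6, 7] / [5];  Q = [1, 2, 5, 7] / [3, 4, 6] / [8]
  Insert 9 (step 9): P = [1, 2, 4, 8, 9] / [3, 6, 7] / [5];  Q = [1, 2, 5, 7, 9] / [3, 4, 6] / [8]
Final shape: (5, 3, 1).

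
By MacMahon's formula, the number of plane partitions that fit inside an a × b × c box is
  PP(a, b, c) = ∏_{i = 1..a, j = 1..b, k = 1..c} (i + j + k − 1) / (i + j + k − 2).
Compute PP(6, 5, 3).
PP(6, 5, 3) = 3737448

Evaluate the triple product over i = 1..6, j = 1..5, k = 1..3. The factors are (2/1) · (3/2) · (4/3) · (3/2) · (4/3) · (5/4) · (4/3) · (5/4) · … (90 factors total). The numerators and denominators telescope so the product is an integer; carrying out the multiplication exactly gives PP(6, 5, 3) = 3737448.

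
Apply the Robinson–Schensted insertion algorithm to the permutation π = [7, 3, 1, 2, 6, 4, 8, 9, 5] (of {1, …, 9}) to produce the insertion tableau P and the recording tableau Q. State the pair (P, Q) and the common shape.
P = [1, 2, 4, 5, 9] / [3, 6, 8] / [7];  Q = [1, 4, 5, 7, 8] / [2, 6, 9] / [3];  common shape = (5, 3, 1)

Row-insert the values π_1, π_2, … into P one at a time, bumping the leftmost entry strictly greater than the inserted value down to the next row. The recording tableau Q records, in position (i, j), the step at which that cell was added to P.
  Insert 7 (step 1): P = [7];  Q = [1]
  Insert 3 (step 2): P = [3] / [7];  Q = [1] / [2]
  Insert 1 (step 3): P = [1] / [3] / [7];  Q = [1] / [2] / [3]
  Insert 2 (step 4): P = [1, 2] / [3] / [7];  Q = [1, 4] / [2] / [3]
  Insert 6 (step 5): P = [1, 2, 6] / [3] / [7];  Q = [1, 4, 5] / [2] / [3]
  Insert 4 (step 6): P = [1, 2, 4] / [3, 6] / [7];  Q = [1, 4, 5] / [2, 6] / [3]
  Insert 8 (step 7): P = [1, 2, 4, 8] / [3, 6] / [7];  Q = [1, 4, 5, 7] / [2, 6] / [3]
  Insert 9 (step 8): P = [1, 2, 4, 8, 9] / [3, 6] / [7];  Q = [1, 4, 5, 7, 8] / [2, 6] / [3]
  Insert 5 (step 9): P = [1, 2, 4, 5, 9] / [3, 6, 8] / [7];  Q = [1, 4, 5, 7, 8] / [2, 6, 9] / [3]
Final shape: (5, 3, 1).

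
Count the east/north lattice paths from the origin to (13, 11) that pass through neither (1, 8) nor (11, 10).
Number of paths = 1435683

Inclusion–exclusion. Total paths: C(24, 13) = 2496144. Through P₁: C(9, 1)·C(15, 12) = 4095. Through P₂: C(21, 11)·C(3, 2) = 1058148. Since P₁ is strictly southwest of P₂, a monotone path through both must visit P₁ then P₂; paths through both = C(9, 1)·C(12, 10)·C(3, 2) = 1782. Avoid both = 2496144 − 4095 − 1058148 + 1782 = 1435683.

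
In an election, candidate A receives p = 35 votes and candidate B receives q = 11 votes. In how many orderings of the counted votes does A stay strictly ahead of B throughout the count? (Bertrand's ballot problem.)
Strict-lead orderings = 6960408624

Total orderings of the 46 votes with 35 for A: C(46, 35) = 13340783196. By the Bertrand ballot formula (Cycle Lemma / reflection principle), the number of orderings in which A is strictly ahead of B throughout is (p − q)/(p + q) · C(p + q, p) = (35 − 11)/(35 + 11) · 13340783196 = 6960408624.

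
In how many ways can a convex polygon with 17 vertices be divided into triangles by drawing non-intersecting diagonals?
C_15 = 9694845

These polygon triangulations are counted by the Catalan number C_n = (1/(n + 1)) · C(2n, n). For n = 15: C_15 = (1/16) · C(30, 15) = 155117520/16 = 9694845.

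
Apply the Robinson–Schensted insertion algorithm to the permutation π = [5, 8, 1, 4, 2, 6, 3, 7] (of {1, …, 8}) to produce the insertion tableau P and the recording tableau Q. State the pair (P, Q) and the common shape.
P = [1, 2, 3, 7] / [4, 6] / [5, 8];  Q = [1, 2, 6, 8] / [3, 4] / [5, 7];  common shape = (4, 2, 2)

Row-insert the values π_1, π_2, … into P one at a time, bumping the leftmost entry strictly greater than the inserted value down to the next row. The recording tableau Q records, in position (i, j), the step at which that cell was added to P.
  Insert 5 (step 1): P = [5];  Q = [1]
  Insert 8 (step 2): P = [5, 8];  Q = [1, 2]
  Insert 1 (step 3): P = [1, 8] / [5];  Q = [1, 2] / [3]
  Insert 4 (step 4): P = [1, 4] / [5, 8];  Q = [1, 2] / [3, 4]
  Insert 2 (step 5): P = [1, 2] / [4, 8] / [5];  Q = [1, 2] / [3, 4] / [5]
  Insert 6 (step 6): P = [1, 2, 6] / [4, 8] / [5];  Q = [1, 2, 6] / [3, 4] / [5]
  Insert 3 (step 7): P = [1, 2, 3] / [4, 6] / [5, 8];  Q = [1, 2, 6] / [3, 4] / [5, 7]
  Insert 7 (step 8): P = [1, 2, 3, 7] / [4, 6] / [5, 8];  Q = [1, 2, 6, 8] / [3, 4] / [5, 7]
Final shape: (4, 2, 2).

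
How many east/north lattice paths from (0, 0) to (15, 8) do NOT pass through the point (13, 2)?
Number of paths = 487374

Total paths from (0, 0) to (15, 8): C(23, 15) = 490314. Paths through (13, 2): (paths (0, 0) → (13, 2)) × (paths (13, 2) → (15, 8)) = C(15, 13) · C(8, 2) = 105 · 28 = 2940. Avoidance count = 490314 − 2940 = 487374.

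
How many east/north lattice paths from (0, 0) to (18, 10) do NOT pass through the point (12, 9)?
Number of paths = 11065600

Total paths from (0, 0) to (18, 10): C(28, 18) = 13123110. Paths through (12, 9): (paths (0, 0) → (12, 9)) × (paths (12, 9) → (18, 10)) = C(21, 12) · C(7, 6) = 293930 · 7 = 2057510. Avoidance count = 13123110 − 2057510 = 11065600.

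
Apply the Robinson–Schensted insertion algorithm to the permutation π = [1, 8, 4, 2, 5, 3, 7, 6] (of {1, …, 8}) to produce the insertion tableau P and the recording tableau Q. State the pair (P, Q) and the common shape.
P = [1, 2, 3, 6] / [4, 5, 7] / [8];  Q = [1, 2, 5, 7] / [3, 6, 8] / [4];  common shape = (4, 3, 1)

Row-insert the values π_1, π_2, … into P one at a time, bumping the leftmost entry strictly greater than the inserted value down to the next row. The recording tableau Q records, in position (i, j), the step at which that cell was added to P.
  Insert 1 (step 1): P = [1];  Q = [1]
  Insert 8 (step 2): P = [1, 8];  Q = [1, 2]
  Insert 4 (step 3): P = [1, 4] / [8];  Q = [1, 2] / [3]
  Insert 2 (step 4): P = [1, 2] / [4] / [8];  Q = [1, 2] / [3] / [4]
  Insert 5 (step 5): P = [1, 2, 5] / [4] / [8];  Q = [1, 2, 5] / [3] / [4]
  Insert 3 (step 6): P = [1, 2, 3] / [4, 5] / [8];  Q = [1, 2, 5] / [3, 6] / [4]
  Insert 7 (step 7): P = [1, 2, 3, 7] / [4, 5] / [8];  Q = [1, 2, 5, 7] / [3, 6] / [4]
  Insert 6 (step 8): P = [1, 2, 3, 6] / [4, 5, 7] / [8];  Q = [1, 2, 5, 7] / [3, 6, 8] / [4]
Final shape: (4, 3, 1).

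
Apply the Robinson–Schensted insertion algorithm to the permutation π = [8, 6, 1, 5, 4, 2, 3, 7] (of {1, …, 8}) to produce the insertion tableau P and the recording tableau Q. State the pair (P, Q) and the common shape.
P = [1, 2, 3, 7] / [4] / [5] / [6] / [8];  Q = [1, 4, 7, 8] / [2] / [3] / [5] / [6];  common shape = (4, 1, 1, 1, 1)

Row-insert the values π_1, π_2, … into P one at a time, bumping the leftmost entry strictly greater than the inserted value down to the next row. The recording tableau Q records, in position (i, j), the step at which that cell was added to P.
  Insert 8 (step 1): P = [8];  Q = [1]
  Insert 6 (step 2): P = [6] / [8];  Q = [1] / [2]
  Insert 1 (step 3): P = [1] / [6] / [8];  Q = [1] / [2] / [3]
  Insert 5 (step 4): P = [1, 5] / [6] / [8];  Q = [1, 4] / [2] / [3]
  Insert 4 (step 5): P = [1, 4] / [5] / [6] / [8];  Q = [1, 4] / [2] / [3] / [5]
  Insert 2 (step 6): P = [1, 2] / [4] / [5] / [6] / [8];  Q = [1, 4] / [2] / [3] / [5] / [6]
  Insert 3 (step 7): P = [1, 2, 3] / [4] / [5] / [6] / [8];  Q = [1, 4, 7] / [2] / [3] / [5] / [6]
  Insert 7 (step 8): P = [1, 2, 3, 7] / [4] / [5] / [6] / [8];  Q = [1, 4, 7, 8] / [2] / [3] / [5] / [6]
Final shape: (4, 1, 1, 1, 1).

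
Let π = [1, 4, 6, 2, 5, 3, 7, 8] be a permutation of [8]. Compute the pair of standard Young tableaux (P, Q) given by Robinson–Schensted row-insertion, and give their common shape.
P = [1, 2, 3, 7, 8] / [4, 5] / [6];  Q = [1, 2, 3, 7, 8] / [4, 5] / [6];  common shape = (5, 2, 1)

Row-insert the values π_1, π_2, … into P one at a time, bumping the leftmost entry strictly greater than the inserted value down to the next row. The recording tableau Q records, in position (i, j), the step at which that cell was added to P.
  Insert 1 (step 1): P = [1];  Q = [1]
  Insert 4 (step 2): P = [1, 4];  Q = [1, 2]
  Insert 6 (step 3): P = [1, 4, 6];  Q = [1, 2, 3]
  Insert 2 (step 4): P = [1, 2, 6] / [4];  Q = [1, 2, 3] / [4]
  Insert 5 (step 5): P = [1, 2, 5] / [4, 6];  Q = [1, 2, 3] / [4, 5]
  Insert 3 (step 6): P = [1, 2, 3] / [4, 5] / [6];  Q = [1, 2, 3] / [4, 5] / [6]
  Insert 7 (step 7): P = [1, 2, 3, 7] / [4, 5] / [6];  Q = [1, 2, 3, 7] / [4, 5] / [6]
  Insert 8 (step 8): P = [1, 2, 3, 7, 8] / [4, 5] / [6];  Q = [1, 2, 3, 7, 8] / [4, 5] / [6]
Final shape: (5, 2, 1).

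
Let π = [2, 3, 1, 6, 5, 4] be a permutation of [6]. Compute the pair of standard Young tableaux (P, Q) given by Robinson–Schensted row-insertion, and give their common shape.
P = [1, 3, 4] / [2, 5] / [6];  Q = [1, 2, 4] / [3, 5] / [6];  common shape = (3, 2, 1)

Row-insert the values π_1, π_2, … into P one at a time, bumping the leftmost entry strictly greater than the inserted value down to the next row. The recording tableau Q records, in position (i, j), the step at which that cell was added to P.
  Insert 2 (step 1): P = [2];  Q = [1]
  Insert 3 (step 2): P = [2, 3];  Q = [1, 2]
  Insert 1 (step 3): P = [1, 3] / [2];  Q = [1, 2] / [3]
  Insert 6 (step 4): P = [1, 3, 6] / [2];  Q = [1, 2, 4] / [3]
  Insert 5 (step 5): P = [1, 3, 5] / [2, 6];  Q = [1, 2, 4] / [3, 5]
  Insert 4 (step 6): P = [1, 3, 4] / [2, 5] / [6];  Q = [1, 2, 4] / [3, 5] / [6]
Final shape: (3, 2, 1).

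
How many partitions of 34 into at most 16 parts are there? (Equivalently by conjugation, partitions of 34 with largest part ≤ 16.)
p(34, parts ≤ 16) = 11098

Use the recurrence p(n, m) = p(n, m−1) + p(n−m, m): either the largest part is < m (count p(n, m−1)) or the largest part is exactly m (remove one copy of m, count p(n−m, m)). With p(0, ·) = 1 this gives p(34, parts ≤ 16) = 11098. (By conjugating Young diagrams, this also counts partitions of 34 into at most 16 parts.)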